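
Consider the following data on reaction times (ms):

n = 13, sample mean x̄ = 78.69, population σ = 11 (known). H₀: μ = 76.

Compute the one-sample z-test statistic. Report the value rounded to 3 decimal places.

SE = σ/√n = 11/√13 = 3.0509
z = (x̄−μ₀)/SE = (78.69−76)/3.0509 = 0.8817

test statistic = 0.882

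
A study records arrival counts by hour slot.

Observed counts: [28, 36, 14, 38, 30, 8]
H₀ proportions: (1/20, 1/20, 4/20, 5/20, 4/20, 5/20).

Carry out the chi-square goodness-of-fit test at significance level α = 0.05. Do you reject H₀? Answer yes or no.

n = 154; E_i = n·p_i = [7.70, 7.70, 30.80, 38.50, 30.80, 38.50]
χ² = (28−7.70)²/7.70 + (36−7.70)²/7.70 + (14−30.80)²/30.80 + (38−38.50)²/38.50 + (30−30.80)²/30.80 + (8−38.50)²/38.50 = 190.8831
df = 5
p-value (upper-tail) = 0.00000
At α=0.05: p < α → reject H₀

reject H₀: yes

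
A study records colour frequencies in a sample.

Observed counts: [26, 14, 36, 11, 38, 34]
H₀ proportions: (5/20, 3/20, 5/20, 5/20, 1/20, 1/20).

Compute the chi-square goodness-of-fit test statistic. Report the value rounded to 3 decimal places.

test statistic = 228.916

n = 159; E_i = n·p_i = [39.75, 23.85, 39.75, 39.75, 7.95, 7.95]
χ² = (26−39.75)²/39.75 + (14−23.85)²/23.85 + (36−39.75)²/39.75 + (11−39.75)²/39.75 + (38−7.95)²/7.95 + (34−7.95)²/7.95 = 228.9161
df = 5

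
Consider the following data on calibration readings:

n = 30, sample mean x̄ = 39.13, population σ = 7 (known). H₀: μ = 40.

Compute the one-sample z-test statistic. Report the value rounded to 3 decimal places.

SE = σ/√n = 7/√30 = 1.2780
z = (x̄−μ₀)/SE = (39.13−40)/1.2780 = -0.6807

test statistic = -0.681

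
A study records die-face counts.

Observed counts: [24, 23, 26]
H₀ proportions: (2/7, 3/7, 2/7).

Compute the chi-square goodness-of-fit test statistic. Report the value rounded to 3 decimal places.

n = 73; E_i = n·p_i = [20.86, 31.29, 20.86]
χ² = (24−20.86)²/20.86 + (23−31.29)²/31.29 + (26−20.86)²/20.86 = 3.9361
df = 2

test statistic = 3.936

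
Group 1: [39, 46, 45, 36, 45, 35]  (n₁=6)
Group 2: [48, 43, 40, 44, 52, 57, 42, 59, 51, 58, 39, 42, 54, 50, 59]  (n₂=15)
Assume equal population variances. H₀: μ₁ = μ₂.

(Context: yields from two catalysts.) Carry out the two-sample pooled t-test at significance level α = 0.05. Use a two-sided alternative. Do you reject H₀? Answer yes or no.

reject H₀: yes

x̄₁=41.000, s₁=4.940, n₁=6
x̄₂=49.200, s₂=7.193, n₂=15
s_p² = [5·4.940² + 14·7.193²]/19 = 44.5474
SE = √(s_p²·(1/6+1/15)) = 3.2240
t = (41.000−49.200)/3.2240 = -2.5434
df = 19
p-value (two-sided) = 0.01983
At α=0.05: p < α → reject H₀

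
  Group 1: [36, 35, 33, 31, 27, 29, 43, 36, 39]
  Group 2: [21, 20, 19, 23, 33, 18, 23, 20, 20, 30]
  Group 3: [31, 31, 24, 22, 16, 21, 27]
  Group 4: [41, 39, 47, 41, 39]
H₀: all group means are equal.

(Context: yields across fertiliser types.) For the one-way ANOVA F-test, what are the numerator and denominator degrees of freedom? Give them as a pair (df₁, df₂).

k = 4 groups, N = 31 total
df = (k−1, N−k) = (4−1, 31−4) = (3, 27)

degrees of freedom = [3, 27]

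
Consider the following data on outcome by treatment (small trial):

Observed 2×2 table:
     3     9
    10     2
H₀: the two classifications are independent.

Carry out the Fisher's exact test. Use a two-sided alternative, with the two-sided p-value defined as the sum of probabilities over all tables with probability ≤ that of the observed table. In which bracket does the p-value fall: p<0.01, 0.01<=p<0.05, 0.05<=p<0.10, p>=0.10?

p-value bracket: 0.01<=p<0.05

Margins: r₁=12, r₂=12, c₁=13, c₂=11, n=24
p_obs = C(12,3)·C(12,10)/C(24,13); sum pmf over tables with pmf ≤ p_obs
p-value (two-sided) = 0.01228
→ bracket: 0.01<=p<0.05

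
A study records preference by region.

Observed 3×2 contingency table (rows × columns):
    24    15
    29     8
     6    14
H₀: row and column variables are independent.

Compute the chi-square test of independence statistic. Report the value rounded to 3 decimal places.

Row totals [39, 37, 20], col totals [59, 37], n=96
χ² = (24−23.97)²/23.97 + (15−15.03)²/15.03 + (29−22.74)²/22.74 + (8−14.26)²/14.26 + (6−12.29)²/12.29 + (14−7.71)²/7.71 = 12.8279
df = 2

test statistic = 12.828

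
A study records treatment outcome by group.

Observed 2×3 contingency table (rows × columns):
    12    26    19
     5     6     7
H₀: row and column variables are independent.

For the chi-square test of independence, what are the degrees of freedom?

df = (r−1)(c−1) = (2−1)·(3−1) = 2

degrees of freedom = 2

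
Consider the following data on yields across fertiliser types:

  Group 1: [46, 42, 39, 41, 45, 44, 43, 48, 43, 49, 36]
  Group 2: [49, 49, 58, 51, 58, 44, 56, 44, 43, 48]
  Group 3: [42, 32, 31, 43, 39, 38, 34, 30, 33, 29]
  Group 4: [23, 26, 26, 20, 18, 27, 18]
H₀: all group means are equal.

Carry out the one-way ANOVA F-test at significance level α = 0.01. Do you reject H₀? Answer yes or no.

reject H₀: yes

Group means [43.27, 50.00, 35.10, 22.57], grand mean 39.079
SSB = Σnᵢ(x̄ᵢ−x̄)² = 3451.967; SSW = ΣΣ(x−x̄ᵢ)² = 756.796
MSB = 3451.967/3 = 1150.6557; MSW = 756.796/34 = 22.2587
F = MSB/MSW = 51.6946
df = (3, 34)
p-value (upper-tail) = 0.00000
At α=0.01: p < α → reject H₀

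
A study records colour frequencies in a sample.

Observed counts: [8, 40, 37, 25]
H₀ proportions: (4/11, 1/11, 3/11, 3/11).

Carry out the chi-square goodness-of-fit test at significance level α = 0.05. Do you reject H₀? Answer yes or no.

reject H₀: yes

n = 110; E_i = n·p_i = [40.00, 10.00, 30.00, 30.00]
χ² = (8−40.00)²/40.00 + (40−10.00)²/10.00 + (37−30.00)²/30.00 + (25−30.00)²/30.00 = 118.0667
df = 3
p-value (upper-tail) = 0.00000
At α=0.05: p < α → reject H₀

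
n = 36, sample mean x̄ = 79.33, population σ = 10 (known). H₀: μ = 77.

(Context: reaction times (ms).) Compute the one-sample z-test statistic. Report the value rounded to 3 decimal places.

test statistic = 1.398

SE = σ/√n = 10/√36 = 1.6667
z = (x̄−μ₀)/SE = (79.33−77)/1.6667 = 1.3980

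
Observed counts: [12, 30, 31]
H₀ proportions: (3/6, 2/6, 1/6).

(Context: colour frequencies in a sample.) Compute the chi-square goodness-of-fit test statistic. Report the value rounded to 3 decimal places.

test statistic = 46.918

n = 73; E_i = n·p_i = [36.50, 24.33, 12.17]
χ² = (12−36.50)²/36.50 + (30−24.33)²/24.33 + (31−12.17)²/12.17 = 46.9178
df = 2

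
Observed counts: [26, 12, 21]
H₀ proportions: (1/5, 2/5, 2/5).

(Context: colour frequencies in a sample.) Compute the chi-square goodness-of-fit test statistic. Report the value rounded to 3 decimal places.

test statistic = 23.076

n = 59; E_i = n·p_i = [11.80, 23.60, 23.60]
χ² = (26−11.80)²/11.80 + (12−23.60)²/23.60 + (21−23.60)²/23.60 = 23.0763
df = 2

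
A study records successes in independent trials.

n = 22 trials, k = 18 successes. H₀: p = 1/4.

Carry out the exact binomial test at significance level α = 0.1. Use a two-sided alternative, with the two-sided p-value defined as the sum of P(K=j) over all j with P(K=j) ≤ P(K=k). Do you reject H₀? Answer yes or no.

reject H₀: yes

Exact binomial: n=22, k=18, p₀=1/4=0.2500
P(X=j) = C(n,j)·p₀^j·(1−p₀)^(n−j); p = Σ P(X=j) over j with P(X=j) ≤ P(X=18)
p-value (two-sided) = 0.00000
At α=0.1: p < α → reject H₀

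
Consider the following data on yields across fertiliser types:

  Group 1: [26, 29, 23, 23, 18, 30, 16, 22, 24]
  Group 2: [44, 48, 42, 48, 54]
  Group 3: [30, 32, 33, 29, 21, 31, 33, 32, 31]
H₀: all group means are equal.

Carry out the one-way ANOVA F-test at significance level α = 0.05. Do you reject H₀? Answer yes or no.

Group means [23.44, 47.20, 30.22], grand mean 31.261
SSB = Σnᵢ(x̄ᵢ−x̄)² = 1829.857; SSW = ΣΣ(x−x̄ᵢ)² = 362.578
MSB = 1829.857/2 = 914.9285; MSW = 362.578/20 = 18.1289
F = MSB/MSW = 50.4680
df = (2, 20)
p-value (upper-tail) = 0.00000
At α=0.05: p < α → reject H₀

reject H₀: yes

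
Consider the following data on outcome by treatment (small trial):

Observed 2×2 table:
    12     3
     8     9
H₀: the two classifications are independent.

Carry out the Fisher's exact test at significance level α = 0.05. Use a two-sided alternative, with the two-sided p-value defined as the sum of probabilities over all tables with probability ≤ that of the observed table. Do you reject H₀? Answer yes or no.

reject H₀: no

Margins: r₁=15, r₂=17, c₁=20, c₂=12, n=32
p_obs = C(15,12)·C(17,8)/C(32,20); sum pmf over tables with pmf ≤ p_obs
p-value (two-sided) = 0.07587
At α=0.05: p ≥ α → fail to reject H₀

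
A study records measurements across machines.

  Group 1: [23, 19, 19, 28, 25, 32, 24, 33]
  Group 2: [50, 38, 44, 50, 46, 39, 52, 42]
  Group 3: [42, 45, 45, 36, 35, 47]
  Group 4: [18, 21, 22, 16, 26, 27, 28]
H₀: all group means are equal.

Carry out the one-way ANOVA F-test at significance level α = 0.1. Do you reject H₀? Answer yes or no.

Group means [25.38, 45.12, 41.67, 22.57], grand mean 33.517
SSB = Σnᵢ(x̄ᵢ−x̄)² = 2845.444; SSW = ΣΣ(x−x̄ᵢ)² = 647.798
MSB = 2845.444/3 = 948.4813; MSW = 647.798/25 = 25.9119
F = MSB/MSW = 36.6041
df = (3, 25)
p-value (upper-tail) = 0.00000
At α=0.1: p < α → reject H₀

reject H₀: yes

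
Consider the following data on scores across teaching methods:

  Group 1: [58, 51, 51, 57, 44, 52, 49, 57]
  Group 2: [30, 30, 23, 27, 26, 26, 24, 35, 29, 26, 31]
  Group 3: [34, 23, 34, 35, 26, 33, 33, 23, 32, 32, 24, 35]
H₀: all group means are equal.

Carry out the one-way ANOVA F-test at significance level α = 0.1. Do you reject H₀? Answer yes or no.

Group means [52.38, 27.91, 30.33], grand mean 35.161
SSB = Σnᵢ(x̄ᵢ−x̄)² = 3228.743; SSW = ΣΣ(x−x̄ᵢ)² = 537.451
MSB = 3228.743/2 = 1614.3714; MSW = 537.451/28 = 19.1947
F = MSB/MSW = 84.1052
df = (2, 28)
p-value (upper-tail) = 0.00000
At α=0.1: p < α → reject H₀

reject H₀: yes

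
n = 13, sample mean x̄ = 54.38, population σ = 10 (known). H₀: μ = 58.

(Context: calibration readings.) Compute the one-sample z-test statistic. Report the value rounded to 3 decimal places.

test statistic = -1.305

SE = σ/√n = 10/√13 = 2.7735
z = (x̄−μ₀)/SE = (54.38−58)/2.7735 = -1.3052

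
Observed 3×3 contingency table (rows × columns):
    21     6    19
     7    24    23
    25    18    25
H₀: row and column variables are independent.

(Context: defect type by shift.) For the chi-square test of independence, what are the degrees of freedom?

degrees of freedom = 4

df = (r−1)(c−1) = (3−1)·(3−1) = 4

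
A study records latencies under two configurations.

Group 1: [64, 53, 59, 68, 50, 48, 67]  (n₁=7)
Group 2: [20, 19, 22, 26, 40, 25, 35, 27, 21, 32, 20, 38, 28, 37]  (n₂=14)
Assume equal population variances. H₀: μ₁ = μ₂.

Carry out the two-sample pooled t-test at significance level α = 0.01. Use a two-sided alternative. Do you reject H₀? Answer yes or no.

reject H₀: yes

x̄₁=58.429, s₁=8.223, n₁=7
x̄₂=27.857, s₂=7.326, n₂=14
s_p² = [6·8.223² + 13·7.326²]/19 = 58.0752
SE = √(s_p²·(1/7+1/14)) = 3.5277
t = (58.429−27.857)/3.5277 = 8.6661
df = 19
p-value (two-sided) = 0.00000
At α=0.01: p < α → reject H₀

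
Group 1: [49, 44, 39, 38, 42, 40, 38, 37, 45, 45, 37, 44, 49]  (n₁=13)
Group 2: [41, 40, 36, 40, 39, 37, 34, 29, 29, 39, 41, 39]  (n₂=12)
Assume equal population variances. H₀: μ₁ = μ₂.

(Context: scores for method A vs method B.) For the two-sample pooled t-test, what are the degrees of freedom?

df = n₁ + n₂ − 2 = 13 + 12 − 2 = 23

degrees of freedom = 23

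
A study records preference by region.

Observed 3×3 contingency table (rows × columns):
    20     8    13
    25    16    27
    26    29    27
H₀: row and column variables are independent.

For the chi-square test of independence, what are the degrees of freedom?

df = (r−1)(c−1) = (3−1)·(3−1) = 4

degrees of freedom = 4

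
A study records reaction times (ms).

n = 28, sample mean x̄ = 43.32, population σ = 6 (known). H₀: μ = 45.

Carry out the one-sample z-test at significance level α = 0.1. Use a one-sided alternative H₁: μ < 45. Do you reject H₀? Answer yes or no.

reject H₀: yes

SE = σ/√n = 6/√28 = 1.1339
z = (x̄−μ₀)/SE = (43.32−45)/1.1339 = -1.4816
p-value (one-sided, H₁ less) = 0.06922
At α=0.1: p < α → reject H₀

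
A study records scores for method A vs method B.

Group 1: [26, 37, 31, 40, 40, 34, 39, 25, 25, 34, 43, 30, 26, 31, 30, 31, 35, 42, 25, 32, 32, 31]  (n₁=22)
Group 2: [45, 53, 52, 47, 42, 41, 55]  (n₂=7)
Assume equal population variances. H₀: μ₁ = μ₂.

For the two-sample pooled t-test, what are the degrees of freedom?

degrees of freedom = 27

df = n₁ + n₂ − 2 = 22 + 7 − 2 = 27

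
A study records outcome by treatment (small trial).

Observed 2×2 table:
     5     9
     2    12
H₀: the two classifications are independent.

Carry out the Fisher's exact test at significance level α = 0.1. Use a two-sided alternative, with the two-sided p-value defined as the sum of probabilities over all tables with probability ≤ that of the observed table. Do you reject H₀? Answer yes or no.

reject H₀: no

Margins: r₁=14, r₂=14, c₁=7, c₂=21, n=28
p_obs = C(14,5)·C(14,2)/C(28,7); sum pmf over tables with pmf ≤ p_obs
p-value (two-sided) = 0.38454
At α=0.1: p ≥ α → fail to reject H₀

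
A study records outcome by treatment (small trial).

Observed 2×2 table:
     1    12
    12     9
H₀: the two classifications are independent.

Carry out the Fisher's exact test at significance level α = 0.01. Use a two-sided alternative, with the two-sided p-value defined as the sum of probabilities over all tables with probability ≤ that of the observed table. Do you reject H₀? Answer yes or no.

reject H₀: yes

Margins: r₁=13, r₂=21, c₁=13, c₂=21, n=34
p_obs = C(13,1)·C(21,12)/C(34,13); sum pmf over tables with pmf ≤ p_obs
p-value (two-sided) = 0.00476
At α=0.01: p < α → reject H₀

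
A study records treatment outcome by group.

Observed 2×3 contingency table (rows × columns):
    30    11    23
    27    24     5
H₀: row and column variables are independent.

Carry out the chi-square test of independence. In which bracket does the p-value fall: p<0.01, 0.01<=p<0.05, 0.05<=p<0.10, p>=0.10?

p-value bracket: p<0.01

Row totals [64, 56], col totals [57, 35, 28], n=120
χ² = (30−30.40)²/30.40 + (11−18.67)²/18.67 + (23−14.93)²/14.93 + (27−26.60)²/26.60 + (24−16.33)²/16.33 + (5−13.07)²/13.07 = 16.0961
df = 2
p-value (upper-tail) = 0.00032
→ bracket: p<0.01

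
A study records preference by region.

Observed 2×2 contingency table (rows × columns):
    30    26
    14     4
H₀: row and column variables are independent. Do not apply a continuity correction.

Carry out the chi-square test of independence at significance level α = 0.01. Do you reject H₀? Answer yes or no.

reject H₀: no

Row totals [56, 18], col totals [44, 30], n=74
χ² = (30−33.30)²/33.30 + (26−22.70)²/22.70 + (14−10.70)²/10.70 + (4−7.30)²/7.30 = 3.3111
df = 1
p-value (upper-tail) = 0.06881
At α=0.01: p ≥ α → fail to reject H₀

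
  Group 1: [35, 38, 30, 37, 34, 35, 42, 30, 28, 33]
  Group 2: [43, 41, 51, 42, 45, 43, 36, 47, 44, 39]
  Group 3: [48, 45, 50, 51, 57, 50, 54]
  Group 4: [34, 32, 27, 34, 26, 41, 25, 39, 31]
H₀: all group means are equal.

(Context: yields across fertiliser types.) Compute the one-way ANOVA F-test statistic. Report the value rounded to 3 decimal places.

Group means [34.20, 43.10, 50.71, 32.11], grand mean 39.361
SSB = Σnᵢ(x̄ᵢ−x̄)² = 1781.488; SSW = ΣΣ(x−x̄ᵢ)² = 654.817
MSB = 1781.488/3 = 593.8294; MSW = 654.817/32 = 20.4630
F = MSB/MSW = 29.0196
df = (3, 32)

test statistic = 29.020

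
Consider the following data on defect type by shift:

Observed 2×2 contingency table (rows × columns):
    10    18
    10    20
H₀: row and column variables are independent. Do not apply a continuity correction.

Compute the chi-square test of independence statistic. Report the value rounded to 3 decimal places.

Row totals [28, 30], col totals [20, 38], n=58
χ² = (10−9.66)²/9.66 + (18−18.34)²/18.34 + (10−10.34)²/10.34 + (20−19.66)²/19.66 = 0.0363
df = 1

test statistic = 0.036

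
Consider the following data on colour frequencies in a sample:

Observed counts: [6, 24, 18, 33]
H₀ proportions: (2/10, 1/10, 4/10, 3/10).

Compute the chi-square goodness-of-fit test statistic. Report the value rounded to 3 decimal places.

test statistic = 47.148

n = 81; E_i = n·p_i = [16.20, 8.10, 32.40, 24.30]
χ² = (6−16.20)²/16.20 + (24−8.10)²/8.10 + (18−32.40)²/32.40 + (33−24.30)²/24.30 = 47.1481
df = 3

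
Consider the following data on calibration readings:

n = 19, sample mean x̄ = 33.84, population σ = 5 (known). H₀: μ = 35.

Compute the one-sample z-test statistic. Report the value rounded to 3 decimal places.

SE = σ/√n = 5/√19 = 1.1471
z = (x̄−μ₀)/SE = (33.84−35)/1.1471 = -1.0113

test statistic = -1.011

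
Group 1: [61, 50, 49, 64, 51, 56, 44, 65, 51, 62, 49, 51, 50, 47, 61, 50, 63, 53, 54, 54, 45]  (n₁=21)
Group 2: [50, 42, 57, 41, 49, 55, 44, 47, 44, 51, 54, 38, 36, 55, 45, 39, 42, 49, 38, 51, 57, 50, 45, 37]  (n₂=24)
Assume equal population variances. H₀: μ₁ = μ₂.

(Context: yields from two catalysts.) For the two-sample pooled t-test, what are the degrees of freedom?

df = n₁ + n₂ − 2 = 21 + 24 − 2 = 43

degrees of freedom = 43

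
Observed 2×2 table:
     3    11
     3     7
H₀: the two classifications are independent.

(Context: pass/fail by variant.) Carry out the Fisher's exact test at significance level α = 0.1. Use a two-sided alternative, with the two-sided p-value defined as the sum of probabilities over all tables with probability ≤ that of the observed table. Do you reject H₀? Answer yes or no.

Margins: r₁=14, r₂=10, c₁=6, c₂=18, n=24
p_obs = C(14,3)·C(10,3)/C(24,6); sum pmf over tables with pmf ≤ p_obs
p-value (two-sided) = 0.66533
At α=0.1: p ≥ α → fail to reject H₀

reject H₀: no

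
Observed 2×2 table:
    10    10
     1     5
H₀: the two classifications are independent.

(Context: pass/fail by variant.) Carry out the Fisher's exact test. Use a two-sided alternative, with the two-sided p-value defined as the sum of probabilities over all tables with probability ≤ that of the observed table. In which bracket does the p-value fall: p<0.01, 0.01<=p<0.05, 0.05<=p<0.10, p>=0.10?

Margins: r₁=20, r₂=6, c₁=11, c₂=15, n=26
p_obs = C(20,10)·C(6,1)/C(26,11); sum pmf over tables with pmf ≤ p_obs
p-value (two-sided) = 0.19732
→ bracket: p>=0.10

p-value bracket: p>=0.10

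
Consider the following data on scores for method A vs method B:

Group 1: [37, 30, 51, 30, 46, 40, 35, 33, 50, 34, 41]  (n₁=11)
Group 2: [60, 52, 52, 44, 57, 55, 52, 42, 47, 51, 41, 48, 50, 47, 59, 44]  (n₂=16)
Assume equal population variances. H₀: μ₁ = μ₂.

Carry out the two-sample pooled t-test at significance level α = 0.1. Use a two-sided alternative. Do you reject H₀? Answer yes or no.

reject H₀: yes

x̄₁=38.818, s₁=7.494, n₁=11
x̄₂=50.062, s₂=5.813, n₂=16
s_p² = [10·7.494² + 15·5.813²]/25 = 42.7430
SE = √(s_p²·(1/11+1/16)) = 2.5607
t = (38.818−50.062)/2.5607 = -4.3911
df = 25
p-value (two-sided) = 0.00018
At α=0.1: p < α → reject H₀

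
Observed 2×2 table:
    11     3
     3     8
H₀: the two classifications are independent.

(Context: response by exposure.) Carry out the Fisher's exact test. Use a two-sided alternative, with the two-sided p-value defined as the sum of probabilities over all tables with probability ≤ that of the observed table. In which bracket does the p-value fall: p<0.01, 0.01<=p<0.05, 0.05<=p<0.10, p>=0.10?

Margins: r₁=14, r₂=11, c₁=14, c₂=11, n=25
p_obs = C(14,11)·C(11,3)/C(25,14); sum pmf over tables with pmf ≤ p_obs
p-value (two-sided) = 0.01718
→ bracket: 0.01<=p<0.05

p-value bracket: 0.01<=p<0.05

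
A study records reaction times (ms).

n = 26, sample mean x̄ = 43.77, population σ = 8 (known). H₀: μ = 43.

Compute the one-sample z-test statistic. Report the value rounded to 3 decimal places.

SE = σ/√n = 8/√26 = 1.5689
z = (x̄−μ₀)/SE = (43.77−43)/1.5689 = 0.4908

test statistic = 0.491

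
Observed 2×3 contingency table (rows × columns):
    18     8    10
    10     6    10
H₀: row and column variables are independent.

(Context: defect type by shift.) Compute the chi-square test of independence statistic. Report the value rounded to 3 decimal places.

Row totals [36, 26], col totals [28, 14, 20], n=62
χ² = (18−16.26)²/16.26 + (8−8.13)²/8.13 + (10−11.61)²/11.61 + (10−11.74)²/11.74 + (6−5.87)²/5.87 + (10−8.39)²/8.39 = 0.9841
df = 2

test statistic = 0.984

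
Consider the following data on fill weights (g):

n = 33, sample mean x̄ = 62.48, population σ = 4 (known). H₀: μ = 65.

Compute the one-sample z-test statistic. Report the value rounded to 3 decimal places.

SE = σ/√n = 4/√33 = 0.6963
z = (x̄−μ₀)/SE = (62.48−65)/0.6963 = -3.6191

test statistic = -3.619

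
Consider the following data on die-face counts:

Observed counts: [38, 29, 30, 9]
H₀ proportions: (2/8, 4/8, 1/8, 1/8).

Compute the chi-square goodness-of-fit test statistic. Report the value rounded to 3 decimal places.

test statistic = 38.396

n = 106; E_i = n·p_i = [26.50, 53.00, 13.25, 13.25]
χ² = (38−26.50)²/26.50 + (29−53.00)²/53.00 + (30−13.25)²/13.25 + (9−13.25)²/13.25 = 38.3962
df = 3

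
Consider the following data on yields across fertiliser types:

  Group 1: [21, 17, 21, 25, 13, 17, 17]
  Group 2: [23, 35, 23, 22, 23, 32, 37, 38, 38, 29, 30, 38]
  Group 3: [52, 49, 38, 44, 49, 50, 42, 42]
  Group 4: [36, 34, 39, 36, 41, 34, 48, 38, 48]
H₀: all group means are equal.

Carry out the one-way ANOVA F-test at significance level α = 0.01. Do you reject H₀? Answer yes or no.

Group means [18.71, 30.67, 45.75, 39.33], grand mean 33.861
SSB = Σnᵢ(x̄ᵢ−x̄)² = 3128.710; SSW = ΣΣ(x−x̄ᵢ)² = 971.595
MSB = 3128.710/3 = 1042.9034; MSW = 971.595/32 = 30.3624
F = MSB/MSW = 34.3486
df = (3, 32)
p-value (upper-tail) = 0.00000
At α=0.01: p < α → reject H₀

reject H₀: yes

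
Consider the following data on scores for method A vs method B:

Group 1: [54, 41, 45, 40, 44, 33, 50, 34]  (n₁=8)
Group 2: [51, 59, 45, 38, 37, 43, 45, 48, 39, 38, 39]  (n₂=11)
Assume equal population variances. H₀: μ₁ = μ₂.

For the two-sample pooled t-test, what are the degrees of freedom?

degrees of freedom = 17

df = n₁ + n₂ − 2 = 8 + 11 − 2 = 17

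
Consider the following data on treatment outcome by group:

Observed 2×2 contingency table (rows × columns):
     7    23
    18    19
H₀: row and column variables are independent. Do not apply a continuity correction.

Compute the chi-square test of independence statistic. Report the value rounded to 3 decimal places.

test statistic = 4.539

Row totals [30, 37], col totals [25, 42], n=67
χ² = (7−11.19)²/11.19 + (23−18.81)²/18.81 + (18−13.81)²/13.81 + (19−23.19)²/23.19 = 4.5392
df = 1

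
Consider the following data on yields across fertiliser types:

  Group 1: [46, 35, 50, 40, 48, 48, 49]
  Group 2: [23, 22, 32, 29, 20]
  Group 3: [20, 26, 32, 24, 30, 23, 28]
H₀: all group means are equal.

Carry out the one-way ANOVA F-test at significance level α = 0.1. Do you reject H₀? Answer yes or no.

reject H₀: yes

Group means [45.14, 25.20, 26.14], grand mean 32.895
SSB = Σnᵢ(x̄ᵢ−x̄)² = 1665.275; SSW = ΣΣ(x−x̄ᵢ)² = 392.514
MSB = 1665.275/2 = 832.6376; MSW = 392.514/16 = 24.5321
F = MSB/MSW = 33.9407
df = (2, 16)
p-value (upper-tail) = 0.00000
At α=0.1: p < α → reject H₀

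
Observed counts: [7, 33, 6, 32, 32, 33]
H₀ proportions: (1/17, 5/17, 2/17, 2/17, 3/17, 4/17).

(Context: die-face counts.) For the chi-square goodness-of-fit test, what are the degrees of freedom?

degrees of freedom = 5

df = k − 1 = 6 − 1 = 5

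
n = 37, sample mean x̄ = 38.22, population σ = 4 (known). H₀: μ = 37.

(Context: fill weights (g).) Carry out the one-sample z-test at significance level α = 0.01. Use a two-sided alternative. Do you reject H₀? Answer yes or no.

SE = σ/√n = 4/√37 = 0.6576
z = (x̄−μ₀)/SE = (38.22−37)/0.6576 = 1.8552
p-value (two-sided) = 0.06356
At α=0.01: p ≥ α → fail to reject H₀

reject H₀: no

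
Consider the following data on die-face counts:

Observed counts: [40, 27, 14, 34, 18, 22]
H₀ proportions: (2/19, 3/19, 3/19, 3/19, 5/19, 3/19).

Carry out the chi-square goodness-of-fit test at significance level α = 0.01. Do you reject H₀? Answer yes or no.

reject H₀: yes

n = 155; E_i = n·p_i = [16.32, 24.47, 24.47, 24.47, 40.79, 24.47]
χ² = (40−16.32)²/16.32 + (27−24.47)²/24.47 + (14−24.47)²/24.47 + (34−24.47)²/24.47 + (18−40.79)²/40.79 + (22−24.47)²/24.47 = 55.8142
df = 5
p-value (upper-tail) = 0.00000
At α=0.01: p < α → reject H₀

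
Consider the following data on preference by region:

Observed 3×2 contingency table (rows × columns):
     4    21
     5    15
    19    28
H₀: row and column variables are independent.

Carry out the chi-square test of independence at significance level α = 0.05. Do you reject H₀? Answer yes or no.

reject H₀: no

Row totals [25, 20, 47], col totals [28, 64], n=92
χ² = (4−7.61)²/7.61 + (21−17.39)²/17.39 + (5−6.09)²/6.09 + (15−13.91)²/13.91 + (19−14.30)²/14.30 + (28−32.70)²/32.70 = 4.9552
df = 2
p-value (upper-tail) = 0.08395
At α=0.05: p ≥ α → fail to reject H₀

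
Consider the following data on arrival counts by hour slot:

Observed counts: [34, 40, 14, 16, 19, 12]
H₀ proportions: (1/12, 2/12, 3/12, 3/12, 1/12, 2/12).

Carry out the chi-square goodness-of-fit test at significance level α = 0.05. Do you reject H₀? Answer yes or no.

n = 135; E_i = n·p_i = [11.25, 22.50, 33.75, 33.75, 11.25, 22.50]
χ² = (34−11.25)²/11.25 + (40−22.50)²/22.50 + (14−33.75)²/33.75 + (16−33.75)²/33.75 + (19−11.25)²/11.25 + (12−22.50)²/22.50 = 90.7481
df = 5
p-value (upper-tail) = 0.00000
At α=0.05: p < α → reject H₀

reject H₀: yes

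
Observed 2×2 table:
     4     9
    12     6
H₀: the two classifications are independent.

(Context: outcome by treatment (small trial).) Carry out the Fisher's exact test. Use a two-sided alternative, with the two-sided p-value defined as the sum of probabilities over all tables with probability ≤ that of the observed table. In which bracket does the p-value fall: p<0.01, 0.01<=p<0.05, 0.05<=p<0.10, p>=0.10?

p-value bracket: 0.05<=p<0.10

Margins: r₁=13, r₂=18, c₁=16, c₂=15, n=31
p_obs = C(13,4)·C(18,12)/C(31,16); sum pmf over tables with pmf ≤ p_obs
p-value (two-sided) = 0.07317
→ bracket: 0.05<=p<0.10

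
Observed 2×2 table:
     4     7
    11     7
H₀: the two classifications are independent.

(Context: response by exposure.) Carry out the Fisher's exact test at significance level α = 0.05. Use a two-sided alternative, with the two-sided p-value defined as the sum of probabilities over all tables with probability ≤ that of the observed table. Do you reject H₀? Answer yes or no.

Margins: r₁=11, r₂=18, c₁=15, c₂=14, n=29
p_obs = C(11,4)·C(18,11)/C(29,15); sum pmf over tables with pmf ≤ p_obs
p-value (two-sided) = 0.26354
At α=0.05: p ≥ α → fail to reject H₀

reject H₀: no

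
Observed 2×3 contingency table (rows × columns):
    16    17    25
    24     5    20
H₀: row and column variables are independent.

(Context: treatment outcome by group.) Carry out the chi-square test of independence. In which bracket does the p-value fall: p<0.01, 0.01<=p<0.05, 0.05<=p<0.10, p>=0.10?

p-value bracket: 0.01<=p<0.05

Row totals [58, 49], col totals [40, 22, 45], n=107
χ² = (16−21.68)²/21.68 + (17−11.93)²/11.93 + (25−24.39)²/24.39 + (24−18.32)²/18.32 + (5−10.07)²/10.07 + (20−20.61)²/20.61 = 8.0006
df = 2
p-value (upper-tail) = 0.01831
→ bracket: 0.01<=p<0.05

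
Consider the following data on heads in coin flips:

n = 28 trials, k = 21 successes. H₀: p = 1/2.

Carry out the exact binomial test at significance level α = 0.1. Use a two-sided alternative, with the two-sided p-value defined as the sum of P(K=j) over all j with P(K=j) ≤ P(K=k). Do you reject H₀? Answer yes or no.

reject H₀: yes

Exact binomial: n=28, k=21, p₀=1/2=0.5000
P(X=j) = C(n,j)·p₀^j·(1−p₀)^(n−j); p = Σ P(X=j) over j with P(X=j) ≤ P(X=21)
p-value (two-sided) = 0.01254
At α=0.1: p < α → reject H₀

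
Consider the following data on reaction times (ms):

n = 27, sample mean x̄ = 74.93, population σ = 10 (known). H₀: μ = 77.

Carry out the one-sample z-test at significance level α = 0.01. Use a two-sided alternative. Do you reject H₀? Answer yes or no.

SE = σ/√n = 10/√27 = 1.9245
z = (x̄−μ₀)/SE = (74.93−77)/1.9245 = -1.0756
p-value (two-sided) = 0.28210
At α=0.01: p ≥ α → fail to reject H₀

reject H₀: no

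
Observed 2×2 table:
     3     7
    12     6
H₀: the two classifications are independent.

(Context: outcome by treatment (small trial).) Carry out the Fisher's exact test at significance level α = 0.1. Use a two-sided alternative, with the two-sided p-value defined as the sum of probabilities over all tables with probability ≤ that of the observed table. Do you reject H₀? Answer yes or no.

reject H₀: no

Margins: r₁=10, r₂=18, c₁=15, c₂=13, n=28
p_obs = C(10,3)·C(18,12)/C(28,15); sum pmf over tables with pmf ≤ p_obs
p-value (two-sided) = 0.11407
At α=0.1: p ≥ α → fail to reject H₀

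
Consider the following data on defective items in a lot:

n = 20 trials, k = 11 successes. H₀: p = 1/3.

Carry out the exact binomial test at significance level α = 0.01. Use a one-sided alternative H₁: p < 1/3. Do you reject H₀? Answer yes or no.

reject H₀: no

Exact binomial: n=20, k=11, p₀=1/3=0.3333
P(X≤11) from Σ C(n,i)·p₀^i·(1−p₀)^(n−i)
p-value (one-sided, H₁ less) = 0.98703
At α=0.01: p ≥ α → fail to reject H₀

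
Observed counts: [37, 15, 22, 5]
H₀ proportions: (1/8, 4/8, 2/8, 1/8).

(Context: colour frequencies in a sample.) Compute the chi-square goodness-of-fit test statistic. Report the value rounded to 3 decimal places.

n = 79; E_i = n·p_i = [9.88, 39.50, 19.75, 9.88]
χ² = (37−9.88)²/9.88 + (15−39.50)²/39.50 + (22−19.75)²/19.75 + (5−9.88)²/9.88 = 92.3671
df = 3

test statistic = 92.367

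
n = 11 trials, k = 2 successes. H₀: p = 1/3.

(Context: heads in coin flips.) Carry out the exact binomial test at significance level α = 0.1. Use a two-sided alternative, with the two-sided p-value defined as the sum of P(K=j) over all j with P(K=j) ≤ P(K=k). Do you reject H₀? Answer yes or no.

reject H₀: no

Exact binomial: n=11, k=2, p₀=1/3=0.3333
P(X=j) = C(n,j)·p₀^j·(1−p₀)^(n−j); p = Σ P(X=j) over j with P(X=j) ≤ P(X=2)
p-value (two-sided) = 0.35620
At α=0.1: p ≥ α → fail to reject H₀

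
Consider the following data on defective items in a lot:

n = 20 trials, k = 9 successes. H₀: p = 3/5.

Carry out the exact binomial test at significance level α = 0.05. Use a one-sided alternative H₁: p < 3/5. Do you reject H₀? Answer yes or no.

Exact binomial: n=20, k=9, p₀=3/5=0.6000
P(X≤9) from Σ C(n,i)·p₀^i·(1−p₀)^(n−i)
p-value (one-sided, H₁ less) = 0.12752
At α=0.05: p ≥ α → fail to reject H₀

reject H₀: no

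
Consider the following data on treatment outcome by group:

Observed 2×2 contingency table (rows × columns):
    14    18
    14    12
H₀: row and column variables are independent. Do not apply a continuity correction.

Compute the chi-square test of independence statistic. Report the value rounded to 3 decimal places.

Row totals [32, 26], col totals [28, 30], n=58
χ² = (14−15.45)²/15.45 + (18−16.55)²/16.55 + (14−12.55)²/12.55 + (12−13.45)²/13.45 = 0.5856
df = 1

test statistic = 0.586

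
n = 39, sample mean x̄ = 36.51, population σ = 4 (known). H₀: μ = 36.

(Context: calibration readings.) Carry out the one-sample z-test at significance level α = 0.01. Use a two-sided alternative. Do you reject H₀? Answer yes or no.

reject H₀: no

SE = σ/√n = 4/√39 = 0.6405
z = (x̄−μ₀)/SE = (36.51−36)/0.6405 = 0.7962
p-value (two-sided) = 0.42589
At α=0.01: p ≥ α → fail to reject H₀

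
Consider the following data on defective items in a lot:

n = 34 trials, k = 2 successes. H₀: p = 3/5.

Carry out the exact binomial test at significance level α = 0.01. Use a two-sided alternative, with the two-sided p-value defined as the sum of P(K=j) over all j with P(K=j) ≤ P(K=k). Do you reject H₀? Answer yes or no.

Exact binomial: n=34, k=2, p₀=3/5=0.6000
P(X=j) = C(n,j)·p₀^j·(1−p₀)^(n−j); p = Σ P(X=j) over j with P(X=j) ≤ P(X=2)
p-value (two-sided) = 0.00000
At α=0.01: p < α → reject H₀

reject H₀: yes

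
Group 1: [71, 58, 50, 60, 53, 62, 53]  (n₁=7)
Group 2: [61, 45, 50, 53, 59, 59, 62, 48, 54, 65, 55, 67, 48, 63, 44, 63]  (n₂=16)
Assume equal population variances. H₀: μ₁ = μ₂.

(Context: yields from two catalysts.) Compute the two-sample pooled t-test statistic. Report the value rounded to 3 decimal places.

test statistic = 0.646

x̄₁=58.143, s₁=7.105, n₁=7
x̄₂=56.000, s₂=7.403, n₂=16
s_p² = [6·7.105² + 15·7.403²]/21 = 53.5646
SE = √(s_p²·(1/7+1/16)) = 3.3166
t = (58.143−56.000)/3.3166 = 0.6461
df = 21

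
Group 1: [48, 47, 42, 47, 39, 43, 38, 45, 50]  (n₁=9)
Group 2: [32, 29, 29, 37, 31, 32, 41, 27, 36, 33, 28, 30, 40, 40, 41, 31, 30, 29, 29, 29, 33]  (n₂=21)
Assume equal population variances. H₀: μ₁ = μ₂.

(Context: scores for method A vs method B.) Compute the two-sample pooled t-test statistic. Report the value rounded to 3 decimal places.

test statistic = 6.555

x̄₁=44.333, s₁=4.123, n₁=9
x̄₂=32.714, s₂=4.573, n₂=21
s_p² = [8·4.123² + 20·4.573²]/28 = 19.7959
SE = √(s_p²·(1/9+1/21)) = 1.7726
t = (44.333−32.714)/1.7726 = 6.5547
df = 28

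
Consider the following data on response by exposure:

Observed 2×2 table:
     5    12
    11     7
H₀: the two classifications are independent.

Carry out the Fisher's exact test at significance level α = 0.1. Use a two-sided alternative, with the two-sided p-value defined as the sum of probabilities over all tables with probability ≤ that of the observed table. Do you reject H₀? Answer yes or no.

Margins: r₁=17, r₂=18, c₁=16, c₂=19, n=35
p_obs = C(17,5)·C(18,11)/C(35,16); sum pmf over tables with pmf ≤ p_obs
p-value (two-sided) = 0.09222
At α=0.1: p < α → reject H₀

reject H₀: yes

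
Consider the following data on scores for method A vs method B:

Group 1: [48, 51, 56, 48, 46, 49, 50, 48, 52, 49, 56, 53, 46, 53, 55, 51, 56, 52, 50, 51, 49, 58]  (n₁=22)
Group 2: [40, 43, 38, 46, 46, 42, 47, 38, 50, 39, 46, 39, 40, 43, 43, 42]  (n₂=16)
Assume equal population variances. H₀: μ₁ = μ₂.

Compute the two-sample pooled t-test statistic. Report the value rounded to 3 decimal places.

test statistic = 7.561

x̄₁=51.227, s₁=3.380, n₁=22
x̄₂=42.625, s₂=3.575, n₂=16
s_p² = [21·3.380² + 15·3.575²]/36 = 11.9893
SE = √(s_p²·(1/22+1/16)) = 1.1377
t = (51.227−42.625)/1.1377 = 7.5613
df = 36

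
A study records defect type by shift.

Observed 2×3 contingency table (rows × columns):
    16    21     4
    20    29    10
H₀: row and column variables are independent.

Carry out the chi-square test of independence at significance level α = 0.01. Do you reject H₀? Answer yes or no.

Row totals [41, 59], col totals [36, 50, 14], n=100
χ² = (16−14.76)²/14.76 + (21−20.50)²/20.50 + (4−5.74)²/5.74 + (20−21.24)²/21.24 + (29−29.50)²/29.50 + (10−8.26)²/8.26 = 1.0912
df = 2
p-value (upper-tail) = 0.57949
At α=0.01: p ≥ α → fail to reject H₀

reject H₀: no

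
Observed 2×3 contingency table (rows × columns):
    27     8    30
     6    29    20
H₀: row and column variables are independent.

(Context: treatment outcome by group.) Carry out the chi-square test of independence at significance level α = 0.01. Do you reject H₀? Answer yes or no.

reject H₀: yes

Row totals [65, 55], col totals [33, 37, 50], n=120
χ² = (27−17.88)²/17.88 + (8−20.04)²/20.04 + (30−27.08)²/27.08 + (6−15.12)²/15.12 + (29−16.96)²/16.96 + (20−22.92)²/22.92 = 26.6342
df = 2
p-value (upper-tail) = 0.00000
At α=0.01: p < α → reject H₀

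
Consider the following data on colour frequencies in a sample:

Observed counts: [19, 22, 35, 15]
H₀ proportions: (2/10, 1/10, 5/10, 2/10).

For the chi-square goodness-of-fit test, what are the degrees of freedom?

degrees of freedom = 3

df = k − 1 = 4 − 1 = 3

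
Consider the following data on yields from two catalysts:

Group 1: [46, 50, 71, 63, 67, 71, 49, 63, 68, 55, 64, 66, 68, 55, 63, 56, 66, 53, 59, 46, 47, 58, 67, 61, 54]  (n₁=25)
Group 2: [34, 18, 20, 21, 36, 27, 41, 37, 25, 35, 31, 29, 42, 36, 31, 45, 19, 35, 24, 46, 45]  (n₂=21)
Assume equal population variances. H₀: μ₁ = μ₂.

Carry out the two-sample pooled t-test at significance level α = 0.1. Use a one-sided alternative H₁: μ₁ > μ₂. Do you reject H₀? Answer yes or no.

reject H₀: yes

x̄₁=59.440, s₁=7.943, n₁=25
x̄₂=32.238, s₂=8.865, n₂=21
s_p² = [24·7.943² + 20·8.865²]/44 = 70.1357
SE = √(s_p²·(1/25+1/21)) = 2.4790
t = (59.440−32.238)/2.4790 = 10.9731
df = 44
p-value (one-sided, H₁ greater) = 0.00000
At α=0.1: p < α → reject H₀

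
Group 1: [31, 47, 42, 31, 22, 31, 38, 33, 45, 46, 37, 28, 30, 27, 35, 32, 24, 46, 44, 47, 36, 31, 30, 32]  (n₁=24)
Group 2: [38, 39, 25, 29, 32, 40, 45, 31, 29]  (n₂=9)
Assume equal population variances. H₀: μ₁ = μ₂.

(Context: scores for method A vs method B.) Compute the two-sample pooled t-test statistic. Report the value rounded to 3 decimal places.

test statistic = 0.345

x̄₁=35.208, s₁=7.553, n₁=24
x̄₂=34.222, s₂=6.534, n₂=9
s_p² = [23·7.553² + 8·6.534²]/31 = 53.3392
SE = √(s_p²·(1/24+1/9)) = 2.8547
t = (35.208−34.222)/2.8547 = 0.3454
df = 31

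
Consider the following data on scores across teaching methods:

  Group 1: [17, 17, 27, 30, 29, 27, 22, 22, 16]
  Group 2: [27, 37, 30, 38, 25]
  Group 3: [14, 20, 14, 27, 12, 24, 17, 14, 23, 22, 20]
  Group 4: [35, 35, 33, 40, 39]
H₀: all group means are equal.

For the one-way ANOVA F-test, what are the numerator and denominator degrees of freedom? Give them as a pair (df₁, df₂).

degrees of freedom = [3, 26]

k = 4 groups, N = 30 total
df = (k−1, N−k) = (4−1, 30−4) = (3, 26)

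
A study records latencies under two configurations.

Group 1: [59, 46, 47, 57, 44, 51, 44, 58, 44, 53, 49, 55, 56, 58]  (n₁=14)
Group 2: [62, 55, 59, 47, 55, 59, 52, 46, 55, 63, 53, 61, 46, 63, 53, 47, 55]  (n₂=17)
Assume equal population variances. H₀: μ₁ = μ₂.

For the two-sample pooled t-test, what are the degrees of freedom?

degrees of freedom = 29

df = n₁ + n₂ − 2 = 14 + 17 − 2 = 29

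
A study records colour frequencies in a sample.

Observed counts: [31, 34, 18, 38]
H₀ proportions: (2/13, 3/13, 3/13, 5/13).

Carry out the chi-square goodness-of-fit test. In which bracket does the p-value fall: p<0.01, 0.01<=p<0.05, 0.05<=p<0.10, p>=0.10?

n = 121; E_i = n·p_i = [18.62, 27.92, 27.92, 46.54]
χ² = (31−18.62)²/18.62 + (34−27.92)²/27.92 + (18−27.92)²/27.92 + (38−46.54)²/46.54 = 14.6548
df = 3
p-value (upper-tail) = 0.00214
→ bracket: p<0.01

p-value bracket: p<0.01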